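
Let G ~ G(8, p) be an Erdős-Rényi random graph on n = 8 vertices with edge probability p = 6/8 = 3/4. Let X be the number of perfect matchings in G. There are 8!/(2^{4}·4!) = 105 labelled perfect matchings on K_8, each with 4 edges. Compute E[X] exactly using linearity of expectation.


K_8 has 8!/(2^{4}·4!) = 105 labelled perfect matchings.
For each such perfect matching H, let X_H = 1 if all 4 edges of H are present in G. Then P[X_H = 1] = p^{4} = (3/4)^{4} = 81/256.
Summing the indicators: E[X] = Σ_H E[X_H] = 105 · p^{4} = 105 · 81/256 = 8505/256.
Numerically: E[X] ≈ 33.2.

E[X] = 105 · (3/4)^{4} = 8505/256 ≈ 33.2.


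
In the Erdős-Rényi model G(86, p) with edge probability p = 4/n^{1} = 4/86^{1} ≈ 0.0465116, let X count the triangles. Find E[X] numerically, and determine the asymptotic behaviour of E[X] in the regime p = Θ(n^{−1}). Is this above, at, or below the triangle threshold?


Number of potential triangles: C(86, 3) = 102340.
Each occurs with probability p³ ≈ (0.0465116)³ ≈ 1.00620071e-04.
By linearity: E[X] = C(86, 3)·p³ ≈ 102340 · 1.00620071e-04 ≈ 10.297458.
Here α = 1, so p = 4/n is exactly at the triangle threshold p ~ 1/n. Asymptotically E[X] → c³/6 = 4³/6 = 32/3 ≈ 10.666667, a bounded constant. In this regime the triangle count is asymptotically Poisson(c³/6).

E[X] ≈ 10.297458; in regime p = Θ(1/n^{1}) E[X] stays bounded (at the triangle threshold p ~ 1/n).


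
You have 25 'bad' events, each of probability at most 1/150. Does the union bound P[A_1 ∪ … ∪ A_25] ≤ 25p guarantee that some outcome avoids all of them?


Union bound: P[∪_{i=1}^{25} A_i] ≤ Σ_i P[A_i] ≤ 25·p = 25·(1/150) = 1/6.
Numerically: 1/6 ≈ 0.167.
Is 1/6 < 1? YES.
Since P[∪ A_i] ≤ 1/6 < 1, the complement has P[∩ A_i^c] ≥ 1 − 1/6 = 5/6 > 0, so some outcome avoids every A_i.

25·p = 1/6 ≈ 0.167; existence CERTIFIED by the union bound.


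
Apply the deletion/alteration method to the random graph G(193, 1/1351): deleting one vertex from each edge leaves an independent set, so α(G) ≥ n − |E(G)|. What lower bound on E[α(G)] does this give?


E[|E(G)|] = C(193, 2)·p = 18528 · (1/1351) = 96/7.
E[α(G)] ≥ n − E[|E(G)|] = 193 − 96/7 = 1255/7.
Numerically: ≈ 179.28571.
(This is only a lower bound; the true E[α(G)] may be larger.)

E[α(G)] ≥ 1255/7 ≈ 179.28571.


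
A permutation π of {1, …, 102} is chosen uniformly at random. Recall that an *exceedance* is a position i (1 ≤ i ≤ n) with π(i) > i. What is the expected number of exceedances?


Write X = Σ_{i=1}^{102} X_i, where X_i = 1_{π(i) > i}.
For each fixed i, π(i) is uniform over {1, …, 102} (marginal of a uniform permutation), so P[π(i) > i] = (n − i)/n. Summing: Σ_{i=1}^{102} (n − i)/n = (0 + 1 + … + 101)/102 = 102(102 − 1)/(2·102) = (102 − 1)/2.
Hence E[X] = Σ_{i=1}^{102} (102 − i)/102 = 101/2 ≈ 50.5000.

E[X] = 101/2 = 50.5000.


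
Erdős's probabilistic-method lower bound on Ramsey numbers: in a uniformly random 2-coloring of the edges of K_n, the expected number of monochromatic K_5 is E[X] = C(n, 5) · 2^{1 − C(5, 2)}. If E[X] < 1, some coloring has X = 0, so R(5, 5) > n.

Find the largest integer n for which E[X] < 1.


We need C(n, 5) · 2^{1 − 10} < 1, i.e. C(n, 5) < 2^{10 − 1} = 512.
Check values of n near the boundary:
  n = 6: C(6, 5) = 6; 6 < 512? YES
  n = 7: C(7, 5) = 21; 21 < 512? YES
  n = 8: C(8, 5) = 56; 56 < 512? YES
  n = 9: C(9, 5) = 126; 126 < 512? YES
  n = 10: C(10, 5) = 252; 252 < 512? YES
  n = 11: C(11, 5) = 462; 462 < 512? YES
  n = 12: C(12, 5) = 792; 792 < 512? NO
  n = 13: C(13, 5) = 1287; 1287 < 512? NO
  n = 14: C(14, 5) = 2002; 2002 < 512? NO
The largest n with C(n, 5) < 512 is n = 11 (where E[X] = 231/256 ≈ 0.9023). Hence R(5, 5) > 11, i.e. R(5, 5) ≥ 12.

Largest n = 11; hence R(5, 5) > 11.


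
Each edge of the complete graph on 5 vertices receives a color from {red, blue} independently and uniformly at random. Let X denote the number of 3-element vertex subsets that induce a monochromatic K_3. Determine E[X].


Let X = Σ_S X_S over the C(5, 3) = 10 subsets S of size 3, where X_S = 1 if the K_3 on S is monochromatic.
For a fixed S, the K_3 on S has C(3, 2) = 3 edges. P[all 3 edges red] = (1/2)^3, and likewise for blue, so P[monochromatic] = 2·(1/2)^3 = 2^{1 − 3} = 1/4.
Summing: E[X] = C(5, 3) · 2^{1 − 3} = 10 · 1/4 = 5/2.
Numerically: E[X] ≈ 2.5000.

E[X] = C(5,3)·2^(1−C(3,2)) = 5/2 ≈ 2.5000.


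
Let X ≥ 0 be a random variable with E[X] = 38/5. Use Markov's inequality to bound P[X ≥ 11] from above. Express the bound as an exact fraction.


μ = E[X] = 38/5, a = 11.
Markov: P[X ≥ 11] ≤ μ/a = (38/5)/11 = 38/55.
Numerically: ≈ 0.691.
(Since a = 11 > μ = 7.600, the bound 38/55 is < 1 and informative.)

P[X ≥ 11] ≤ 38/55 ≈ 0.691.


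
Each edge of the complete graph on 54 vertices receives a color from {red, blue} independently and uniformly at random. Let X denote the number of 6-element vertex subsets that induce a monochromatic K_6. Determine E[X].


Let X = Σ_S X_S over the C(54, 6) = 25827165 subsets S of size 6, where X_S = 1 if the K_6 on S is monochromatic.
For a fixed S, the K_6 on S has C(6, 2) = 15 edges. P[all 15 edges red] = (1/2)^15, and likewise for blue, so P[monochromatic] = 2·(1/2)^15 = 2^{1 − 15} = 1/16384.
By linearity of expectation: E[X] = C(54, 6) · 2^{1 − 15} = 25827165 · 1/16384 = 25827165/16384.
Numerically: E[X] ≈ 1576.36505.

E[X] = C(54,6)·2^(1−C(6,2)) = 25827165/16384 ≈ 1576.36505.


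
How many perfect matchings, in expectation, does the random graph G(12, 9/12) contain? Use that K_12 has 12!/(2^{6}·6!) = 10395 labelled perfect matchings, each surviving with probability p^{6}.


K_12 has 12!/(2^{6}·6!) = 10395 labelled perfect matchings.
For each such perfect matching H, let X_H = 1 if all 6 edges of H are present in G. Then P[X_H = 1] = p^{6} = (3/4)^{6} = 729/4096.
By linearity: E[X] = Σ_H E[X_H] = 10395 · p^{6} = 10395 · 729/4096 = 7577955/4096.
Numerically: E[X] ≈ 1850.09.

E[X] = 10395 · (3/4)^{6} = 7577955/4096 ≈ 1850.09.


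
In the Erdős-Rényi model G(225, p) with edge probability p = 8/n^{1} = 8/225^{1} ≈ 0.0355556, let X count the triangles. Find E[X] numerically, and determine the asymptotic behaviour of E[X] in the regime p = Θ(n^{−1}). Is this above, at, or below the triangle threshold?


Number of potential triangles: C(225, 3) = 1873200.
Each occurs with probability p³ ≈ (0.0355556)³ ≈ 4.49492455e-05.
By linearity: E[X] = C(225, 3)·p³ ≈ 1873200 · 4.49492455e-05 ≈ 84.198927.
Here α = 1, so p = 8/n is exactly at the triangle threshold p ~ 1/n. Asymptotically E[X] → c³/6 = 8³/6 = 256/3 ≈ 85.333333, a bounded constant. In this regime the triangle count is asymptotically Poisson(c³/6).

E[X] ≈ 84.198927; in regime p = Θ(1/n^{1}) E[X] stays bounded (at the triangle threshold p ~ 1/n).


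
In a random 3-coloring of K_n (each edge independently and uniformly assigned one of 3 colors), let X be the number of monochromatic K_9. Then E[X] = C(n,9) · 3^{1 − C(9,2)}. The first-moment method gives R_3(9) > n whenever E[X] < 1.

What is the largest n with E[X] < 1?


We need C(n, 9) · 3^{1 − 36} < 1, i.e. C(n, 9) < 3^{36 − 1} = 50031545098999707.
Check values of n near the boundary:
  n = 295: C(295, 9) = 41221140106119260; 41221140106119260 < 50031545098999707? YES
  n = 296: C(296, 9) = 42513789098994080; 42513789098994080 < 50031545098999707? YES
  n = 297: C(297, 9) = 43842345008337645; 43842345008337645 < 50031545098999707? YES
  n = 298: C(298, 9) = 45207677551849890; 45207677551849890 < 50031545098999707? YES
  n = 299: C(299, 9) = 46610674441390059; 46610674441390059 < 50031545098999707? YES
  n = 300: C(300, 9) = 48052241692154700; 48052241692154700 < 50031545098999707? YES
  n = 301: C(301, 9) = 49533303936090975; 49533303936090975 < 50031545098999707? YES
  n = 302: C(302, 9) = 51054804739588650; 51054804739588650 < 50031545098999707? NO
The largest n with C(n, 9) < 50031545098999707 is n = 301 (where E[X] = 16511101312030325/16677181699666569 ≈ 0.9900415). Hence R_3(9) > 301, i.e. R_3(9) ≥ 302.

Largest n = 301; hence R_3(9) > 301.


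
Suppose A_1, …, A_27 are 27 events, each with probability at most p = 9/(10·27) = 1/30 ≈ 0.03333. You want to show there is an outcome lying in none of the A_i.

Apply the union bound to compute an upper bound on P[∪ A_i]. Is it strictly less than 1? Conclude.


Union bound: P[∪_{i=1}^{27} A_i] ≤ Σ_i P[A_i] ≤ 27·p = 27·(1/30) = 9/10.
Numerically: 9/10 ≈ 0.90000.
Is 9/10 < 1? YES.
Since P[∪ A_i] ≤ 9/10 < 1, the complement has P[∩ A_i^c] ≥ 1 − 9/10 = 1/10 > 0, so some outcome avoids every A_i.

27·p = 9/10 ≈ 0.90000; existence CERTIFIED by the union bound.


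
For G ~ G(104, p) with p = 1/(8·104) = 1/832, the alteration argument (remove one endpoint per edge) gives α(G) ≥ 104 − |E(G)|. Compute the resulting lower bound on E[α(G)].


E[|E(G)|] = C(104, 2)·p = 5356 · (1/832) = 103/16.
E[α(G)] ≥ n − E[|E(G)|] = 104 − 103/16 = 1561/16.
Numerically: ≈ 97.562500.
(This is only a lower bound; the true E[α(G)] may be larger.)

E[α(G)] ≥ 1561/16 ≈ 97.562500.


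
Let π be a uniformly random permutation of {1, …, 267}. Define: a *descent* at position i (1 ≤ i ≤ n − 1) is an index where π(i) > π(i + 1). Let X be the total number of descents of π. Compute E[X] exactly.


Write X = Σ X_I over i = 1, …, 266, with X_I the indicator of one descent.
There are 266 indicators.
For each fixed i, the pair (π(i), π(i+1)) is a uniformly random ordered pair of distinct values from {1, …, 267}; by symmetry P[π(i) > π(i+1)] = 1/2.
By linearity: E[X] = 266 · (1/2) = (267 − 1) · (1/2) = 133 ≈ 133.00000.

E[X] = 133 = 133.00000.


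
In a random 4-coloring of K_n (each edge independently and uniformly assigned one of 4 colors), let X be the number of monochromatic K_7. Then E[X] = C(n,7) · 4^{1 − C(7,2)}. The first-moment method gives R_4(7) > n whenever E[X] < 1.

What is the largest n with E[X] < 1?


We need C(n, 7) · 4^{1 − 21} < 1, i.e. C(n, 7) < 4^{21 − 1} = 1099511627776.
Check values of n near the boundary:
  n = 177: C(177, 7) = 957664425960; 957664425960 < 1099511627776? YES
  n = 178: C(178, 7) = 996867063280; 996867063280 < 1099511627776? YES
  n = 179: C(179, 7) = 1037437234460; 1037437234460 < 1099511627776? YES
  n = 180: C(180, 7) = 1079414463600; 1079414463600 < 1099511627776? YES
  n = 181: C(181, 7) = 1122839183400; 1122839183400 < 1099511627776? NO
  n = 182: C(182, 7) = 1167752750736; 1167752750736 < 1099511627776? NO
The largest n with C(n, 7) < 1099511627776 is n = 180 (where E[X] = 67463403975/68719476736 ≈ 0.9817217). Hence R_4(7) > 180, i.e. R_4(7) ≥ 181.

Largest n = 180; hence R_4(7) > 180.


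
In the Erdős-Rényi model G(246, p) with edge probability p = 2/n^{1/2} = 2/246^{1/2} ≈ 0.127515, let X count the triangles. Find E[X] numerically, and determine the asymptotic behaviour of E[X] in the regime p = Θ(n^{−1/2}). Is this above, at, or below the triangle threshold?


Number of potential triangles: C(246, 3) = 2450980.
Each occurs with probability p³ ≈ (0.127515)³ ≈ 2.07342021e-03.
By linearity: E[X] = C(246, 3)·p³ ≈ 2450980 · 2.07342021e-03 ≈ 5081.911454.
Since α = 1/2 < 1, p = c/n^{1/2} ≫ 1/n is above the triangle threshold p ~ 1/n. Asymptotically E[X] ~ (c³/6)·n^{3(1−α)} = (2³/6)·n^{1.5} → ∞; triangles are abundant w.h.p.

E[X] ≈ 5081.911454; in regime p = Θ(1/n^{1/2}) E[X] diverges (above the triangle threshold p ~ 1/n).


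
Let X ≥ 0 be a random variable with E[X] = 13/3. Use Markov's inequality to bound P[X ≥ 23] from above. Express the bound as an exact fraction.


μ = E[X] = 13/3, a = 23.
Markov: P[X ≥ 23] ≤ μ/a = (13/3)/23 = 13/69.
Numerically: ≈ 0.18841.
(Since a = 23 > μ = 4.33333, the bound 13/69 is < 1 and informative.)

P[X ≥ 23] ≤ 13/69 ≈ 0.18841.


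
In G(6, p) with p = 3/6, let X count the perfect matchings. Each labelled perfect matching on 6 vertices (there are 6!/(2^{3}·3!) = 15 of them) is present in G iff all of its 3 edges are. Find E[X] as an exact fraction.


K_6 has 6!/(2^{3}·3!) = 15 labelled perfect matchings.
For each such perfect matching H, let X_H = 1 if all 3 edges of H are present in G. Then P[X_H = 1] = p^{3} = (1/2)^{3} = 1/8.
By linearity of expectation: E[X] = Σ_H E[X_H] = 15 · p^{3} = 15 · 1/8 = 15/8.
Numerically: E[X] ≈ 1.875.

E[X] = 15 · (1/2)^{3} = 15/8 ≈ 1.875.


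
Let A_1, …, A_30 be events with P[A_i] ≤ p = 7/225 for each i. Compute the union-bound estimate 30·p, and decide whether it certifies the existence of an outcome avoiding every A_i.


Union bound: P[∪_{i=1}^{30} A_i] ≤ Σ_i P[A_i] ≤ 30·p = 30·(7/225) = 14/15.
Numerically: 14/15 ≈ 0.9333.
Is 14/15 < 1? YES.
Since P[∪ A_i] ≤ 14/15 < 1, the complement has P[∩ A_i^c] ≥ 1 − 14/15 = 1/15 > 0, so some outcome avoids every A_i.

30·p = 14/15 ≈ 0.9333; existence CERTIFIED by the union bound.


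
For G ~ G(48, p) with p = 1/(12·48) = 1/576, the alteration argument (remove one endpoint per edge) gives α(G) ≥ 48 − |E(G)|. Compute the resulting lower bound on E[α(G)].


E[|E(G)|] = C(48, 2)·p = 1128 · (1/576) = 47/24.
E[α(G)] ≥ n − E[|E(G)|] = 48 − 47/24 = 1105/24.
Numerically: ≈ 46.042.
(This is only a lower bound; the true E[α(G)] may be larger.)

E[α(G)] ≥ 1105/24 ≈ 46.042.


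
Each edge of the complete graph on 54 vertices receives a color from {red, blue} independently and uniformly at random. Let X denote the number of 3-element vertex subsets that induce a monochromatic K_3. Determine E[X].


Let X = Σ_S X_S over the C(54, 3) = 24804 subsets S of size 3, where X_S = 1 if the K_3 on S is monochromatic.
For a fixed S, the K_3 on S has C(3, 2) = 3 edges. P[all 3 edges red] = (1/2)^3, and likewise for blue, so P[monochromatic] = 2·(1/2)^3 = 2^{1 − 3} = 1/4.
By linearity of expectation: E[X] = C(54, 3) · 2^{1 − 3} = 24804 · 1/4 = 6201.
Numerically: E[X] ≈ 6201.00000.

E[X] = C(54,3)·2^(1−C(3,2)) = 6201 ≈ 6201.00000.


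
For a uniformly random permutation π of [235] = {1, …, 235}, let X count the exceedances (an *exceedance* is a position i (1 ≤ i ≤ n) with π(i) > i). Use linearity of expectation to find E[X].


Write X = Σ_{i=1}^{235} X_i, where X_i = 1_{π(i) > i}.
For each fixed i, π(i) is uniform over {1, …, 235} (marginal of a uniform permutation), so P[π(i) > i] = (n − i)/n. Summing: Σ_{i=1}^{235} (n − i)/n = (0 + 1 + … + 234)/235 = 235(235 − 1)/(2·235) = (235 − 1)/2.
Hence E[X] = Σ_{i=1}^{235} (235 − i)/235 = 117 ≈ 117.000.

E[X] = 117 = 117.000.


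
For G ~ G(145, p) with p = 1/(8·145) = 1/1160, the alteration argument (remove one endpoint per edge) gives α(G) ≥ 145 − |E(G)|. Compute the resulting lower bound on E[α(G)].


E[|E(G)|] = C(145, 2)·p = 10440 · (1/1160) = 9.
E[α(G)] ≥ n − E[|E(G)|] = 145 − 9 = 136.
Numerically: ≈ 136.000000.
(This is only a lower bound; the true E[α(G)] may be larger.)

E[α(G)] ≥ 136 ≈ 136.000000.


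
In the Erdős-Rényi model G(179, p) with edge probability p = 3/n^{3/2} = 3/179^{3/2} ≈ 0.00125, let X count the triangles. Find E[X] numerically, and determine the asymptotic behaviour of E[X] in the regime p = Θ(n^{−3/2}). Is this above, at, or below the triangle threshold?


Number of potential triangles: C(179, 3) = 939929.
Each occurs with probability p³ ≈ (0.00125)³ ≈ 1.96574e-09.
By linearity: E[X] = C(179, 3)·p³ ≈ 939929 · 1.96574e-09 ≈ 0.002.
Since α = 3/2 > 1, p = c/n^{3/2} = o(1/n) is below the triangle threshold p ~ 1/n. Asymptotically E[X] ~ (c³/6)·n^{3(1−α)} = (3³/6)·n^{-1.5} → 0, so by Markov's inequality G has no triangles w.h.p.

E[X] ≈ 0.002; in regime p = Θ(1/n^{3/2}) E[X] tends to 0 (below the triangle threshold p ~ 1/n).


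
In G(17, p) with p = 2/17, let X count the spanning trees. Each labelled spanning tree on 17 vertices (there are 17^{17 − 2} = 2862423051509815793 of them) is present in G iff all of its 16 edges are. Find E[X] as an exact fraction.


K_17 has 17^{17 − 2} = 2862423051509815793 labelled spanning trees.
For each such spanning tree H, let X_H = 1 if all 16 edges of H are present in G. Then P[X_H = 1] = p^{16} = (2/17)^{16} = 65536/48661191875666868481.
By linearity: E[X] = Σ_H E[X_H] = 2862423051509815793 · p^{16} = 2862423051509815793 · 65536/48661191875666868481 = 65536/17.
Numerically: E[X] ≈ 3.86e+03.

E[X] = 2862423051509815793 · (2/17)^{16} = 65536/17 ≈ 3.86e+03.


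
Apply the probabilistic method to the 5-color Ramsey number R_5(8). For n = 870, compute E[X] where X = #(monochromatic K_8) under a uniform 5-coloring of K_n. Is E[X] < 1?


E[X] = C(870, 8) · 5^{1 − 28} = 7881626782940464620 · 5^{−27} = 7881626782940464620/7450580596923828125.
As a reduced fraction: E[X] = 1576325356588092924/1490116119384765625 ≈ 1.058.
Is E[X] < 1? NO.
Since E[X] ≥ 1, the first-moment bound is inconclusive at n = 870; it does NOT by itself certify R_5(8) > 870.

E[X] = 1576325356588092924/1490116119384765625 ≈ 1.058; E[X] ≥ 1; first-moment method inconclusive here.


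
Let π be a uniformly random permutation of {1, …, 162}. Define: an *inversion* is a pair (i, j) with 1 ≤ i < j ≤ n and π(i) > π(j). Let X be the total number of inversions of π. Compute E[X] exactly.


Write X = Σ X_I over the C(162, 2) = 13041 pairs i < j, with X_I the indicator of one inversion.
There are 13041 indicators.
For each fixed pair i < j, the values π(i) and π(j) are two distinct elements of {1, …, 162} in uniformly random order; by symmetry P[π(i) > π(j)] = 1/2.
By linearity: E[X] = 13041 · (1/2) = C(162, 2) · (1/2) = 13041/2 = 13041/2 ≈ 6520.500.

E[X] = 13041/2 = 6520.500.


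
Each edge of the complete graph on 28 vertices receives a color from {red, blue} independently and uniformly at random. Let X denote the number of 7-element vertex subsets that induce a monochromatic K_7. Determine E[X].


Let X = Σ_S X_S over the C(28, 7) = 1184040 subsets S of size 7, where X_S = 1 if the K_7 on S is monochromatic.
For a fixed S, the K_7 on S has C(7, 2) = 21 edges. P[all 21 edges red] = (1/2)^21, and likewise for blue, so P[monochromatic] = 2·(1/2)^21 = 2^{1 − 21} = 1/1048576.
Summing: E[X] = C(28, 7) · 2^{1 − 21} = 1184040 · 1/1048576 = 148005/131072.
Numerically: E[X] ≈ 1.12919.

E[X] = C(28,7)·2^(1−C(7,2)) = 148005/131072 ≈ 1.12919.


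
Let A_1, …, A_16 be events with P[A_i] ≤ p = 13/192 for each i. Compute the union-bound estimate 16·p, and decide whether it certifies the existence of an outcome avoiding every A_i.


Union bound: P[∪_{i=1}^{16} A_i] ≤ Σ_i P[A_i] ≤ 16·p = 16·(13/192) = 13/12.
Numerically: 13/12 ≈ 1.08333.
Is 13/12 < 1? NO.
Since the bound 13/12 is ≥ 1, the union bound is uninformative here; it does NOT by itself certify existence.

16·p = 13/12 ≈ 1.08333; existence NOT certified by the union bound.


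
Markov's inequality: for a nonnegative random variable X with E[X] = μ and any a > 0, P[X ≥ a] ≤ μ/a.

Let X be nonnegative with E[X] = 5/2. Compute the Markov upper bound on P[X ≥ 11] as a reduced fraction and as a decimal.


μ = E[X] = 5/2, a = 11.
Markov: P[X ≥ 11] ≤ μ/a = (5/2)/11 = 5/22.
Numerically: ≈ 0.227273.
(Since a = 11 > μ = 2.500000, the bound 5/22 is < 1 and informative.)

P[X ≥ 11] ≤ 5/22 ≈ 0.227273.


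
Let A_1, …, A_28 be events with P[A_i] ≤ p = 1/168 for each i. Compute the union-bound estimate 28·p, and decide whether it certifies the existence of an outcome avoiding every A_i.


Union bound: P[∪_{i=1}^{28} A_i] ≤ Σ_i P[A_i] ≤ 28·p = 28·(1/168) = 1/6.
Numerically: 1/6 ≈ 0.16667.
Is 1/6 < 1? YES.
Since P[∪ A_i] ≤ 1/6 < 1, the complement has P[∩ A_i^c] ≥ 1 − 1/6 = 5/6 > 0, so some outcome avoids every A_i.

28·p = 1/6 ≈ 0.16667; existence CERTIFIED by the union bound.


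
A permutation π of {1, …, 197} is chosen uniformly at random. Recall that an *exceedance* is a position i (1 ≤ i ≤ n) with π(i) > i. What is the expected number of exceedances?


Write X = Σ_{i=1}^{197} X_i, where X_i = 1_{π(i) > i}.
For each fixed i, π(i) is uniform over {1, …, 197} (marginal of a uniform permutation), so P[π(i) > i] = (n − i)/n. Summing: Σ_{i=1}^{197} (n − i)/n = (0 + 1 + … + 196)/197 = 197(197 − 1)/(2·197) = (197 − 1)/2.
Hence E[X] = Σ_{i=1}^{197} (197 − i)/197 = 98 ≈ 98.000.

E[X] = 98 = 98.000.


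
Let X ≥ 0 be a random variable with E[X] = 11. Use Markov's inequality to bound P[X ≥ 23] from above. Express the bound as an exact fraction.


μ = E[X] = 11, a = 23.
Markov: P[X ≥ 23] ≤ μ/a = (11)/23 = 11/23.
Numerically: ≈ 0.478.
(Since a = 23 > μ = 11.000, the bound 11/23 is < 1 and informative.)

P[X ≥ 23] ≤ 11/23 ≈ 0.478.


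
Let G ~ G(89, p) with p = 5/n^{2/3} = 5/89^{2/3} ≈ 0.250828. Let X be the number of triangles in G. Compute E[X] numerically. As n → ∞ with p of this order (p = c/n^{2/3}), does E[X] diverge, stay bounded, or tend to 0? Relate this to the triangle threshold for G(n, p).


Number of potential triangles: C(89, 3) = 113564.
Each occurs with probability p³ ≈ (0.250828)³ ≈ 1.57808358e-02.
By linearity: E[X] = C(89, 3)·p³ ≈ 113564 · 1.57808358e-02 ≈ 1792.134831.
Since α = 2/3 < 1, p = c/n^{2/3} ≫ 1/n is above the triangle threshold p ~ 1/n. Asymptotically E[X] ~ (c³/6)·n^{3(1−α)} = (5³/6)·n^{1} → ∞; triangles are abundant w.h.p.

E[X] ≈ 1792.134831; in regime p = Θ(1/n^{2/3}) E[X] diverges (above the triangle threshold p ~ 1/n).


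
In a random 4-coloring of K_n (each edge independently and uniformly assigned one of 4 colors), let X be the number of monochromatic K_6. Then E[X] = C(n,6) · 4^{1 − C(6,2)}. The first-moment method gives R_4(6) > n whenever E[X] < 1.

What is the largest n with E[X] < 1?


We need C(n, 6) · 4^{1 − 15} < 1, i.e. C(n, 6) < 4^{15 − 1} = 268435456.
Check values of n near the boundary:
  n = 77: C(77, 6) = 237093780; 237093780 < 268435456? YES
  n = 78: C(78, 6) = 256851595; 256851595 < 268435456? YES
  n = 79: C(79, 6) = 277962685; 277962685 < 268435456? NO
  n = 80: C(80, 6) = 300500200; 300500200 < 268435456? NO
The largest n with C(n, 6) < 268435456 is n = 78 (where E[X] = 256851595/268435456 ≈ 0.95685). Hence R_4(6) > 78, i.e. R_4(6) ≥ 79.

Largest n = 78; hence R_4(6) > 78.


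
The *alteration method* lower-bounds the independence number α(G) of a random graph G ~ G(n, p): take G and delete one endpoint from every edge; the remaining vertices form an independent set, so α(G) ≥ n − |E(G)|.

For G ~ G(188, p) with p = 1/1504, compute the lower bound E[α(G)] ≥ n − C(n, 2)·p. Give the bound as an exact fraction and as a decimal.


E[|E(G)|] = C(188, 2)·p = 17578 · (1/1504) = 187/16.
E[α(G)] ≥ n − E[|E(G)|] = 188 − 187/16 = 2821/16.
Numerically: ≈ 176.312500.
(This is only a lower bound; the true E[α(G)] may be larger.)

E[α(G)] ≥ 2821/16 ≈ 176.312500.


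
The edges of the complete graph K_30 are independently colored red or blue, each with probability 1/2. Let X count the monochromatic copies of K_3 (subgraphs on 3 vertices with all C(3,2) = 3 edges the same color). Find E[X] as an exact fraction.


Let X = Σ_S X_S over the C(30, 3) = 4060 subsets S of size 3, where X_S = 1 if the K_3 on S is monochromatic.
For a fixed S, the K_3 on S has C(3, 2) = 3 edges. P[all 3 edges red] = (1/2)^3, and likewise for blue, so P[monochromatic] = 2·(1/2)^3 = 2^{1 − 3} = 1/4.
By linearity: E[X] = C(30, 3) · 2^{1 − 3} = 4060 · 1/4 = 1015.
Numerically: E[X] ≈ 1015.0000.

E[X] = C(30,3)·2^(1−C(3,2)) = 1015 ≈ 1015.0000.


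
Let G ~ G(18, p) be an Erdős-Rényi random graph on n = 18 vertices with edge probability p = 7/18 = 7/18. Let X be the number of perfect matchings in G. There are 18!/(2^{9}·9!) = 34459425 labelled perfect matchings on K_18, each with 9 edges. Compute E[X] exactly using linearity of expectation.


K_18 has 18!/(2^{9}·9!) = 34459425 labelled perfect matchings.
For each such perfect matching H, let X_H = 1 if all 9 edges of H are present in G. Then P[X_H = 1] = p^{9} = (7/18)^{9} = 40353607/198359290368.
By linearity of expectation: E[X] = Σ_H E[X_H] = 34459425 · p^{9} = 34459425 · 40353607/198359290368 = 17167433257975/2448880128.
Numerically: E[X] ≈ 7010.

E[X] = 34459425 · (7/18)^{9} = 17167433257975/2448880128 ≈ 7010.


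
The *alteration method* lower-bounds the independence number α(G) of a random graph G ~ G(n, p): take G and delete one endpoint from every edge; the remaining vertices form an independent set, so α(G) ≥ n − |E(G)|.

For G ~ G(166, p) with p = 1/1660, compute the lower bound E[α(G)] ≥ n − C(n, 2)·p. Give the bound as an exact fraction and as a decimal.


E[|E(G)|] = C(166, 2)·p = 13695 · (1/1660) = 33/4.
E[α(G)] ≥ n − E[|E(G)|] = 166 − 33/4 = 631/4.
Numerically: ≈ 157.75000.
(This is only a lower bound; the true E[α(G)] may be larger.)

E[α(G)] ≥ 631/4 ≈ 157.75000.


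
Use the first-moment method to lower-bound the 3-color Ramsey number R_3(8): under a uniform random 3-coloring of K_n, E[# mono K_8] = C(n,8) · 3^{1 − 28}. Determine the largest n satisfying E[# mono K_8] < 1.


We need C(n, 8) · 3^{1 − 28} < 1, i.e. C(n, 8) < 3^{28 − 1} = 7625597484987.
Check values of n near the boundary:
  n = 155: C(155, 8) = 6876747915675; 6876747915675 < 7625597484987? YES
  n = 156: C(156, 8) = 7248464019225; 7248464019225 < 7625597484987? YES
  n = 157: C(157, 8) = 7637643295425; 7637643295425 < 7625597484987? NO
  n = 158: C(158, 8) = 8044984271181; 8044984271181 < 7625597484987? NO
The largest n with C(n, 8) < 7625597484987 is n = 156 (where E[X] = 805384891025/847288609443 ≈ 0.9505). Hence R_3(8) > 156, i.e. R_3(8) ≥ 157.

Largest n = 156; hence R_3(8) > 156.


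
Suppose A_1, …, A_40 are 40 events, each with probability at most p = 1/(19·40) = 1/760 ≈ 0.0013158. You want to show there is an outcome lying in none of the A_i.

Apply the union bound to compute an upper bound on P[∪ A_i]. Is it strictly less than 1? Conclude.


Union bound: P[∪_{i=1}^{40} A_i] ≤ Σ_i P[A_i] ≤ 40·p = 40·(1/760) = 1/19.
Numerically: 1/19 ≈ 0.0526316.
Is 1/19 < 1? YES.
Since P[∪ A_i] ≤ 1/19 < 1, the complement has P[∩ A_i^c] ≥ 1 − 1/19 = 18/19 > 0, so some outcome avoids every A_i.

40·p = 1/19 ≈ 0.0526316; existence CERTIFIED by the union bound.


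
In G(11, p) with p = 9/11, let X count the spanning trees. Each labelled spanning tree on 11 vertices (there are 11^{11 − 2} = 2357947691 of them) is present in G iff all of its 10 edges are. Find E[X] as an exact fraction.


K_11 has 11^{11 − 2} = 2357947691 labelled spanning trees.
For each such spanning tree H, let X_H = 1 if all 10 edges of H are present in G. Then P[X_H = 1] = p^{10} = (9/11)^{10} = 3486784401/25937424601.
By linearity: E[X] = Σ_H E[X_H] = 2357947691 · p^{10} = 2357947691 · 3486784401/25937424601 = 3486784401/11.
Numerically: E[X] ≈ 3.1698e+08.

E[X] = 2357947691 · (9/11)^{10} = 3486784401/11 ≈ 3.1698e+08.


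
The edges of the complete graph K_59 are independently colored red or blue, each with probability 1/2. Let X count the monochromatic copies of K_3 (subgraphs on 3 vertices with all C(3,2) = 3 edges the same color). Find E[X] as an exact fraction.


Let X = Σ_S X_S over the C(59, 3) = 32509 subsets S of size 3, where X_S = 1 if the K_3 on S is monochromatic.
For a fixed S, the K_3 on S has C(3, 2) = 3 edges. P[all 3 edges red] = (1/2)^3, and likewise for blue, so P[monochromatic] = 2·(1/2)^3 = 2^{1 − 3} = 1/4.
Summing: E[X] = C(59, 3) · 2^{1 − 3} = 32509 · 1/4 = 32509/4.
Numerically: E[X] ≈ 8127.250000.

E[X] = C(59,3)·2^(1−C(3,2)) = 32509/4 ≈ 8127.250000.


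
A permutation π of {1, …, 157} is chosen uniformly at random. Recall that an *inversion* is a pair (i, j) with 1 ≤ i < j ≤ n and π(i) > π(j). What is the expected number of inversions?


Write X = Σ X_I over the C(157, 2) = 12246 pairs i < j, with X_I the indicator of one inversion.
There are 12246 indicators.
For each fixed pair i < j, the values π(i) and π(j) are two distinct elements of {1, …, 157} in uniformly random order; by symmetry P[π(i) > π(j)] = 1/2.
By linearity: E[X] = 12246 · (1/2) = C(157, 2) · (1/2) = 12246/2 = 6123 ≈ 6123.0000.

E[X] = 6123 = 6123.0000.


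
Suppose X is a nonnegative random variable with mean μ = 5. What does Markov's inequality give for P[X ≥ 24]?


μ = E[X] = 5, a = 24.
Markov: P[X ≥ 24] ≤ μ/a = (5)/24 = 5/24.
Numerically: ≈ 0.2083.
(Since a = 24 > μ = 5.0000, the bound 5/24 is < 1 and informative.)

P[X ≥ 24] ≤ 5/24 ≈ 0.2083.


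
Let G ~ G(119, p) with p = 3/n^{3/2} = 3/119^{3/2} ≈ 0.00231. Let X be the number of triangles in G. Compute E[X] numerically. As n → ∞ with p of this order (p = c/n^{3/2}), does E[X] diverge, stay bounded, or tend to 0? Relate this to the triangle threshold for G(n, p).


Number of potential triangles: C(119, 3) = 273819.
Each occurs with probability p³ ≈ (0.00231)³ ≈ 1.23425e-08.
By linearity: E[X] = C(119, 3)·p³ ≈ 273819 · 1.23425e-08 ≈ 0.003.
Since α = 3/2 > 1, p = c/n^{3/2} = o(1/n) is below the triangle threshold p ~ 1/n. Asymptotically E[X] ~ (c³/6)·n^{3(1−α)} = (3³/6)·n^{-1.5} → 0, so by Markov's inequality G has no triangles w.h.p.

E[X] ≈ 0.003; in regime p = Θ(1/n^{3/2}) E[X] tends to 0 (below the triangle threshold p ~ 1/n).


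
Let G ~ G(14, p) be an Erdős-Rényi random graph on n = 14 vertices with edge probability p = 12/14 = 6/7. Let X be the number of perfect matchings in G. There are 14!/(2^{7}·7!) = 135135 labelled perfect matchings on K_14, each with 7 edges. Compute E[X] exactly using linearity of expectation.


K_14 has 14!/(2^{7}·7!) = 135135 labelled perfect matchings.
For each such perfect matching H, let X_H = 1 if all 7 edges of H are present in G. Then P[X_H = 1] = p^{7} = (6/7)^{7} = 279936/823543.
Summing the indicators: E[X] = Σ_H E[X_H] = 135135 · p^{7} = 135135 · 279936/823543 = 5404164480/117649.
Numerically: E[X] ≈ 4.593e+04.

E[X] = 135135 · (6/7)^{7} = 5404164480/117649 ≈ 4.593e+04.


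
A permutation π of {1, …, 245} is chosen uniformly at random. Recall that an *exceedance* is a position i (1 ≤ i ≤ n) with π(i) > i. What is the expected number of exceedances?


Write X = Σ_{i=1}^{245} X_i, where X_i = 1_{π(i) > i}.
For each fixed i, π(i) is uniform over {1, …, 245} (marginal of a uniform permutation), so P[π(i) > i] = (n − i)/n. Summing: Σ_{i=1}^{245} (n − i)/n = (0 + 1 + … + 244)/245 = 245(245 − 1)/(2·245) = (245 − 1)/2.
Hence E[X] = Σ_{i=1}^{245} (245 − i)/245 = 122 ≈ 122.000000.

E[X] = 122 = 122.000000.


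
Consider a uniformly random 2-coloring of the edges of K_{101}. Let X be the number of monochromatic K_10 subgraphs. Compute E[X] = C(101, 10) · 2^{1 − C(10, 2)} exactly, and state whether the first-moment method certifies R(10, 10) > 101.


E[X] = C(101, 10) · 2^{1 − 45} = 19212541264840 · 2^{−44} = 19212541264840/17592186044416.
As a reduced fraction: E[X] = 2401567658105/2199023255552 ≈ 1.092.
Is E[X] < 1? NO.
Since E[X] ≥ 1, the first-moment bound is inconclusive at n = 101; it does NOT by itself certify R(10, 10) > 101.

E[X] = 2401567658105/2199023255552 ≈ 1.092; E[X] ≥ 1; first-moment method inconclusive here.


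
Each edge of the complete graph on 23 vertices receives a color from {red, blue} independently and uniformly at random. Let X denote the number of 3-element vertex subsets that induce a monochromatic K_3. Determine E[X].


Let X = Σ_S X_S over the C(23, 3) = 1771 subsets S of size 3, where X_S = 1 if the K_3 on S is monochromatic.
For a fixed S, the K_3 on S has C(3, 2) = 3 edges. P[all 3 edges red] = (1/2)^3, and likewise for blue, so P[monochromatic] = 2·(1/2)^3 = 2^{1 − 3} = 1/4.
Summing: E[X] = C(23, 3) · 2^{1 − 3} = 1771 · 1/4 = 1771/4.
Numerically: E[X] ≈ 442.75000.

E[X] = C(23,3)·2^(1−C(3,2)) = 1771/4 ≈ 442.75000.


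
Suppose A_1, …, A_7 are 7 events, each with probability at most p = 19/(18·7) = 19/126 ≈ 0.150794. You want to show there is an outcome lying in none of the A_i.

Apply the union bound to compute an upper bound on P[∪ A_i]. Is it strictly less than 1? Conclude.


Union bound: P[∪_{i=1}^{7} A_i] ≤ Σ_i P[A_i] ≤ 7·p = 7·(19/126) = 19/18.
Numerically: 19/18 ≈ 1.055556.
Is 19/18 < 1? NO.
Since the bound 19/18 is ≥ 1, the union bound is uninformative here; it does NOT by itself certify existence.

7·p = 19/18 ≈ 1.055556; existence NOT certified by the union bound.


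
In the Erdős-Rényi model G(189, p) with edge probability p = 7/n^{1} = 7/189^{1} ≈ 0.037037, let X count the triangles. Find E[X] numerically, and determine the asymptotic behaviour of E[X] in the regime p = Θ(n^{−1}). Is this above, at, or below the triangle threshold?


Number of potential triangles: C(189, 3) = 1107414.
Each occurs with probability p³ ≈ (0.037037)³ ≈ 5.08052634e-05.
By linearity: E[X] = C(189, 3)·p³ ≈ 1107414 · 5.08052634e-05 ≈ 56.262460.
Here α = 1, so p = 7/n is exactly at the triangle threshold p ~ 1/n. Asymptotically E[X] → c³/6 = 7³/6 = 343/6 ≈ 57.166667, a bounded constant. In this regime the triangle count is asymptotically Poisson(c³/6).

E[X] ≈ 56.262460; in regime p = Θ(1/n^{1}) E[X] stays bounded (at the triangle threshold p ~ 1/n).


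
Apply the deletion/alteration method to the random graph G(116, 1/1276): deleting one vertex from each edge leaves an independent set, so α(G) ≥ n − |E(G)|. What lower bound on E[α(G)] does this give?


E[|E(G)|] = C(116, 2)·p = 6670 · (1/1276) = 115/22.
E[α(G)] ≥ n − E[|E(G)|] = 116 − 115/22 = 2437/22.
Numerically: ≈ 110.773.
(This is only a lower bound; the true E[α(G)] may be larger.)

E[α(G)] ≥ 2437/22 ≈ 110.773.


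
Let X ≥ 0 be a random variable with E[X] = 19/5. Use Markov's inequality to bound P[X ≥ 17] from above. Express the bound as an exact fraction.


μ = E[X] = 19/5, a = 17.
Markov: P[X ≥ 17] ≤ μ/a = (19/5)/17 = 19/85.
Numerically: ≈ 0.22353.
(Since a = 17 > μ = 3.80000, the bound 19/85 is < 1 and informative.)

P[X ≥ 17] ≤ 19/85 ≈ 0.22353.


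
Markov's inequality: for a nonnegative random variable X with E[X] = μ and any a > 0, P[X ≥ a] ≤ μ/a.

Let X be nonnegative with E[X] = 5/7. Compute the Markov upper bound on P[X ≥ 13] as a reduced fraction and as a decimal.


μ = E[X] = 5/7, a = 13.
Markov: P[X ≥ 13] ≤ μ/a = (5/7)/13 = 5/91.
Numerically: ≈ 0.05495.
(Since a = 13 > μ = 0.71429, the bound 5/91 is < 1 and informative.)

P[X ≥ 13] ≤ 5/91 ≈ 0.05495.


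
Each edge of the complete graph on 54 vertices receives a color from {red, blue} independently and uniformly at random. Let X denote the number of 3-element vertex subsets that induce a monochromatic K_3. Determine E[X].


Let X = Σ_S X_S over the C(54, 3) = 24804 subsets S of size 3, where X_S = 1 if the K_3 on S is monochromatic.
For a fixed S, the K_3 on S has C(3, 2) = 3 edges. P[all 3 edges red] = (1/2)^3, and likewise for blue, so P[monochromatic] = 2·(1/2)^3 = 2^{1 − 3} = 1/4.
Summing: E[X] = C(54, 3) · 2^{1 − 3} = 24804 · 1/4 = 6201.
Numerically: E[X] ≈ 6201.000.

E[X] = C(54,3)·2^(1−C(3,2)) = 6201 ≈ 6201.000.


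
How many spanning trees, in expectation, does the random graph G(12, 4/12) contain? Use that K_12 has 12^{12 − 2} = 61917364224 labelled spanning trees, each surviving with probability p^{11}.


K_12 has 12^{12 − 2} = 61917364224 labelled spanning trees.
For each such spanning tree H, let X_H = 1 if all 11 edges of H are present in G. Then P[X_H = 1] = p^{11} = (1/3)^{11} = 1/177147.
By linearity: E[X] = Σ_H E[X_H] = 61917364224 · p^{11} = 61917364224 · 1/177147 = 1048576/3.
Numerically: E[X] ≈ 3.4953e+05.

E[X] = 61917364224 · (1/3)^{11} = 1048576/3 ≈ 3.4953e+05.


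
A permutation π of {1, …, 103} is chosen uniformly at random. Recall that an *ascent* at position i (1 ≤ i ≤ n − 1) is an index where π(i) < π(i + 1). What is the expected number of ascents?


Write X = Σ X_I over i = 1, …, 102, with X_I the indicator of one ascent.
There are 102 indicators.
For each fixed i, the pair (π(i), π(i+1)) is a uniformly random ordered pair of distinct values from {1, …, 103}; by symmetry P[π(i) < π(i+1)] = 1/2.
By linearity: E[X] = 102 · (1/2) = (103 − 1) · (1/2) = 51 ≈ 51.0000.

E[X] = 51 = 51.0000.


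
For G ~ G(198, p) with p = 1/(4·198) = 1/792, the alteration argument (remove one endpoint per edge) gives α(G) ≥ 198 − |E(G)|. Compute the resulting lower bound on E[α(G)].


E[|E(G)|] = C(198, 2)·p = 19503 · (1/792) = 197/8.
E[α(G)] ≥ n − E[|E(G)|] = 198 − 197/8 = 1387/8.
Numerically: ≈ 173.3750.
(This is only a lower bound; the true E[α(G)] may be larger.)

E[α(G)] ≥ 1387/8 ≈ 173.3750.


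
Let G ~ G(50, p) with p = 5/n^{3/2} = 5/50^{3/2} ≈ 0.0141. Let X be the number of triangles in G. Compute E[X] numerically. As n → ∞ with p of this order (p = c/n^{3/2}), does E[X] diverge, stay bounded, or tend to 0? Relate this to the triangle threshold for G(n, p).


Number of potential triangles: C(50, 3) = 19600.
Each occurs with probability p³ ≈ (0.0141)³ ≈ 2.82843e-06.
By linearity: E[X] = C(50, 3)·p³ ≈ 19600 · 2.82843e-06 ≈ 0.055.
Since α = 3/2 > 1, p = c/n^{3/2} = o(1/n) is below the triangle threshold p ~ 1/n. Asymptotically E[X] ~ (c³/6)·n^{3(1−α)} = (5³/6)·n^{-1.5} → 0, so by Markov's inequality G has no triangles w.h.p.

E[X] ≈ 0.055; in regime p = Θ(1/n^{3/2}) E[X] tends to 0 (below the triangle threshold p ~ 1/n).


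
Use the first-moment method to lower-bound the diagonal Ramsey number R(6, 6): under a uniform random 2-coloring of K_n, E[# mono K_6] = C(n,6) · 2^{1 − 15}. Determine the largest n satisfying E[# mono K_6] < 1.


We need C(n, 6) · 2^{1 − 15} < 1, i.e. C(n, 6) < 2^{15 − 1} = 16384.
Check values of n near the boundary:
  n = 15: C(15, 6) = 5005; 5005 < 16384? YES
  n = 16: C(16, 6) = 8008; 8008 < 16384? YES
  n = 17: C(17, 6) = 12376; 12376 < 16384? YES
  n = 18: C(18, 6) = 18564; 18564 < 16384? NO
  n = 19: C(19, 6) = 27132; 27132 < 16384? NO
  n = 20: C(20, 6) = 38760; 38760 < 16384? NO
The largest n with C(n, 6) < 16384 is n = 17 (where E[X] = 1547/2048 ≈ 0.755). Hence R(6, 6) > 17, i.e. R(6, 6) ≥ 18.

Largest n = 17; hence R(6, 6) > 17.


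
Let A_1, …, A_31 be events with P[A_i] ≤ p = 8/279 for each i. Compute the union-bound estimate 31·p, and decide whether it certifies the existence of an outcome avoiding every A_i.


Union bound: P[∪_{i=1}^{31} A_i] ≤ Σ_i P[A_i] ≤ 31·p = 31·(8/279) = 8/9.
Numerically: 8/9 ≈ 0.888889.
Is 8/9 < 1? YES.
Since P[∪ A_i] ≤ 8/9 < 1, the complement has P[∩ A_i^c] ≥ 1 − 8/9 = 1/9 > 0, so some outcome avoids every A_i.

31·p = 8/9 ≈ 0.888889; existence CERTIFIED by the union bound.


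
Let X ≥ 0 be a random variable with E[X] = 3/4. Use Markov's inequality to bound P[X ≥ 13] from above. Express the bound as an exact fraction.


μ = E[X] = 3/4, a = 13.
Markov: P[X ≥ 13] ≤ μ/a = (3/4)/13 = 3/52.
Numerically: ≈ 0.057692.
(Since a = 13 > μ = 0.750000, the bound 3/52 is < 1 and informative.)

P[X ≥ 13] ≤ 3/52 ≈ 0.057692.


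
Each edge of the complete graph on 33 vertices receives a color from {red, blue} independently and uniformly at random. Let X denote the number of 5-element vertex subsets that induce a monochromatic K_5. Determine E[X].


Let X = Σ_S X_S over the C(33, 5) = 237336 subsets S of size 5, where X_S = 1 if the K_5 on S is monochromatic.
For a fixed S, the K_5 on S has C(5, 2) = 10 edges. P[all 10 edges red] = (1/2)^10, and likewise for blue, so P[monochromatic] = 2·(1/2)^10 = 2^{1 − 10} = 1/512.
By linearity: E[X] = C(33, 5) · 2^{1 − 10} = 237336 · 1/512 = 29667/64.
Numerically: E[X] ≈ 463.546875.

E[X] = C(33,5)·2^(1−C(5,2)) = 29667/64 ≈ 463.546875.
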